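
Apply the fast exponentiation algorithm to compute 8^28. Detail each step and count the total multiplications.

Computing 8^28 by squaring (build up from 8^1; each line after the first costs one multiplication):

8^1 = 8
8^2 = (8^1)^2 = 8^2 = 64
8^3 = 8 * 8^2 = 8 * 64 = 512
8^6 = (8^3)^2 = 512^2 = 262144
8^7 = 8 * 8^6 = 8 * 262144 = 2097152
8^14 = (8^7)^2 = 2097152^2 = 4398046511104
8^28 = (8^14)^2 = 4398046511104^2 = 19342813113834066795298816

Result: 19342813113834066795298816
Multiplications needed: 6 (6 lines after 8^1)

8^28 = 19342813113834066795298816. Using exponentiation by squaring, this requires 6 multiplications. The key idea: if the exponent is even, square the half-power; if odd, multiply by the base once.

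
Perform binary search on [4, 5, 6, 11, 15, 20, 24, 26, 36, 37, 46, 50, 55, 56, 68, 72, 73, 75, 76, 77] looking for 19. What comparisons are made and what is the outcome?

Binary search for 19 in [4, 5, 6, 11, 15, 20, 24, 26, 36, 37, 46, 50, 55, 56, 68, 72, 73, 75, 76, 77]:

lo=0, hi=19, mid=9, arr[mid]=37 -> 37 > 19, search left half
lo=0, hi=8, mid=4, arr[mid]=15 -> 15 < 19, search right half
lo=5, hi=8, mid=6, arr[mid]=24 -> 24 > 19, search left half
lo=5, hi=5, mid=5, arr[mid]=20 -> 20 > 19, search left half
lo=5 > hi=4, target 19 not found

Binary search determines that 19 is not in the array after 4 comparisons. The search space was exhausted without finding the target.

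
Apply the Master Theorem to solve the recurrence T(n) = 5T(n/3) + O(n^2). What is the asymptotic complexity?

Master Theorem for T(n) = 5T(n/3) + O(n^2):

a = 5, b = 3, c = 2
log_b(a) = log_3(5) = 1.4650

Case 3: c = 2 > log_3(5) = 1.4650
T(n) = O(n^2) = O(n^2)

For T(n) = 5T(n/3) + O(n^2): log_3(5) = 1.4650. This is Case 3 of the Master Theorem (c > log_b(a), work dominated by root), giving O(n^2).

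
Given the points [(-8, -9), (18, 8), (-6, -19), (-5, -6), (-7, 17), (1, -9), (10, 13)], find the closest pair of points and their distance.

Computing all pairwise distances among 7 points:

d((-8, -9), (18, 8)) = 31.0644
d((-8, -9), (-6, -19)) = 10.198
d((-8, -9), (-5, -6)) = 4.2426 <-- minimum
d((-8, -9), (-7, 17)) = 26.0192
d((-8, -9), (1, -9)) = 9.0
d((-8, -9), (10, 13)) = 28.4253
d((18, 8), (-6, -19)) = 36.1248
d((18, 8), (-5, -6)) = 26.9258
d((18, 8), (-7, 17)) = 26.5707
d((18, 8), (1, -9)) = 24.0416
d((18, 8), (10, 13)) = 9.434
d((-6, -19), (-5, -6)) = 13.0384
d((-6, -19), (-7, 17)) = 36.0139
d((-6, -19), (1, -9)) = 12.2066
d((-6, -19), (10, 13)) = 35.7771
d((-5, -6), (-7, 17)) = 23.0868
d((-5, -6), (1, -9)) = 6.7082
d((-5, -6), (10, 13)) = 24.2074
d((-7, 17), (1, -9)) = 27.2029
d((-7, 17), (10, 13)) = 17.4642
d((1, -9), (10, 13)) = 23.7697

Closest pair: (-8, -9) and (-5, -6) with distance 4.2426

The closest pair is (-8, -9) and (-5, -6) with Euclidean distance 4.2426. For 7 points, brute-force pairwise comparison is shown above. For large n, the divide-and-conquer algorithm (sort by x, recurse on halves, check the dividing strip) achieves O(n log n).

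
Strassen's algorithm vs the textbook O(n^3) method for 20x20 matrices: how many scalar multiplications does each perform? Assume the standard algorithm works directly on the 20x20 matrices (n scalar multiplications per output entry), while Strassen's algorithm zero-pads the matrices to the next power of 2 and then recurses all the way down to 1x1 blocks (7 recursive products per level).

Matrix multiplication for 20x20 matrices:

Strassen's algorithm requires power-of-2 dimensions. Pad 20x20 to 32x32 (next power of 2).

Standard algorithm: 20^3 = 8000 multiplications
Strassen's algorithm: 7^(log2(32)) = 7^5 = 16807 multiplications
Difference: 8000 - 16807 = -8807 (Strassen uses MORE here due to padding overhead — for small or just-over-power-of-2 n, padding can outweigh the per-level savings)

Standard: 8000 multiplications (20^3). Strassen: 16807 multiplications (7^5, after padding to 32x32). Strassen reduces 8 recursive multiplications to 7 at each level.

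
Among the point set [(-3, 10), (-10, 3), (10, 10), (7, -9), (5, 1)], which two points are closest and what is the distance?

Computing all pairwise distances among 5 points:

d((-3, 10), (-10, 3)) = 9.8995 <-- minimum
d((-3, 10), (10, 10)) = 13.0
d((-3, 10), (7, -9)) = 21.4709
d((-3, 10), (5, 1)) = 12.0416
d((-10, 3), (10, 10)) = 21.1896
d((-10, 3), (7, -9)) = 20.8087
d((-10, 3), (5, 1)) = 15.1327
d((10, 10), (7, -9)) = 19.2354
d((10, 10), (5, 1)) = 10.2956
d((7, -9), (5, 1)) = 10.198

Closest pair: (-3, 10) and (-10, 3) with distance 9.8995

The closest pair is (-3, 10) and (-10, 3) with Euclidean distance 9.8995. For 5 points, brute-force pairwise comparison is shown above. For large n, the divide-and-conquer algorithm (sort by x, recurse on halves, check the dividing strip) achieves O(n log n).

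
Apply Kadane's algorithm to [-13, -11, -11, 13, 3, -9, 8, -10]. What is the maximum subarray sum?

Using Kadane's algorithm on [-13, -11, -11, 13, 3, -9, 8, -10]:

Scanning through the array:
Position 1 (value -11): max_ending_here = -11, max_so_far = -11
Position 2 (value -11): max_ending_here = -11, max_so_far = -11
Position 3 (value 13): max_ending_here = 13, max_so_far = 13
Position 4 (value 3): max_ending_here = 16, max_so_far = 16
Position 5 (value -9): max_ending_here = 7, max_so_far = 16
Position 6 (value 8): max_ending_here = 15, max_so_far = 16
Position 7 (value -10): max_ending_here = 5, max_so_far = 16

Maximum subarray: [13, 3]
Maximum sum: 16

The maximum subarray is [13, 3] with sum 16. This subarray runs from index 3 to index 4.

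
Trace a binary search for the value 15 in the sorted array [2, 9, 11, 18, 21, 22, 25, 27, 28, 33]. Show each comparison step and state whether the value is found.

Binary search for 15 in [2, 9, 11, 18, 21, 22, 25, 27, 28, 33]:

lo=0, hi=9, mid=4, arr[mid]=21 -> 21 > 15, search left half
lo=0, hi=3, mid=1, arr[mid]=9 -> 9 < 15, search right half
lo=2, hi=3, mid=2, arr[mid]=11 -> 11 < 15, search right half
lo=3, hi=3, mid=3, arr[mid]=18 -> 18 > 15, search left half
lo=3 > hi=2, target 15 not found

Binary search determines that 15 is not in the array after 4 comparisons. The search space was exhausted without finding the target.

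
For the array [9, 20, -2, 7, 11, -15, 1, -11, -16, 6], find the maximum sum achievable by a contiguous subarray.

Using Kadane's algorithm on [9, 20, -2, 7, 11, -15, 1, -11, -16, 6]:

Scanning through the array:
Position 1 (value 20): max_ending_here = 29, max_so_far = 29
Position 2 (value -2): max_ending_here = 27, max_so_far = 29
Position 3 (value 7): max_ending_here = 34, max_so_far = 34
Position 4 (value 11): max_ending_here = 45, max_so_far = 45
Position 5 (value -15): max_ending_here = 30, max_so_far = 45
Position 6 (value 1): max_ending_here = 31, max_so_far = 45
Position 7 (value -11): max_ending_here = 20, max_so_far = 45
Position 8 (value -16): max_ending_here = 4, max_so_far = 45
Position 9 (value 6): max_ending_here = 10, max_so_far = 45

Maximum subarray: [9, 20, -2, 7, 11]
Maximum sum: 45

The maximum subarray is [9, 20, -2, 7, 11] with sum 45. This subarray runs from index 0 to index 4.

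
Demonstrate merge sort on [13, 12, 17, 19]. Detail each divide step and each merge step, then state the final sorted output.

Merge sort trace:

Split: [13, 12, 17, 19] -> [13, 12] and [17, 19]
  Split: [13, 12] -> [13] and [12]
  Merge: [13] + [12] -> [12, 13]
  Split: [17, 19] -> [17] and [19]
  Merge: [17] + [19] -> [17, 19]
Merge: [12, 13] + [17, 19] -> [12, 13, 17, 19]

Final sorted array: [12, 13, 17, 19]

The merge sort proceeds by recursively splitting the array and merging sorted halves.
After all merges, the sorted array is [12, 13, 17, 19].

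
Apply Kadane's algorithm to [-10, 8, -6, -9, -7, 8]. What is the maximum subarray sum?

Using Kadane's algorithm on [-10, 8, -6, -9, -7, 8]:

Scanning through the array:
Position 1 (value 8): max_ending_here = 8, max_so_far = 8
Position 2 (value -6): max_ending_here = 2, max_so_far = 8
Position 3 (value -9): max_ending_here = -7, max_so_far = 8
Position 4 (value -7): max_ending_here = -7, max_so_far = 8
Position 5 (value 8): max_ending_here = 8, max_so_far = 8

Maximum subarray: [8]
Maximum sum: 8

The maximum subarray is [8] with sum 8. This subarray runs from index 1 to index 1.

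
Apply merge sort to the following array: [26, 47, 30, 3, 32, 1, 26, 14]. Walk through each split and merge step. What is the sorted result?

Merge sort trace:

Split: [26, 47, 30, 3, 32, 1, 26, 14] -> [26, 47, 30, 3] and [32, 1, 26, 14]
  Split: [26, 47, 30, 3] -> [26, 47] and [30, 3]
    Split: [26, 47] -> [26] and [47]
    Merge: [26] + [47] -> [26, 47]
    Split: [30, 3] -> [30] and [3]
    Merge: [30] + [3] -> [3, 30]
  Merge: [26, 47] + [3, 30] -> [3, 26, 30, 47]
  Split: [32, 1, 26, 14] -> [32, 1] and [26, 14]
    Split: [32, 1] -> [32] and [1]
    Merge: [32] + [1] -> [1, 32]
    Split: [26, 14] -> [26] and [14]
    Merge: [26] + [14] -> [14, 26]
  Merge: [1, 32] + [14, 26] -> [1, 14, 26, 32]
Merge: [3, 26, 30, 47] + [1, 14, 26, 32] -> [1, 3, 14, 26, 26, 30, 32, 47]

Final sorted array: [1, 3, 14, 26, 26, 30, 32, 47]

The merge sort proceeds by recursively splitting the array and merging sorted halves.
After all merges, the sorted array is [1, 3, 14, 26, 26, 30, 32, 47].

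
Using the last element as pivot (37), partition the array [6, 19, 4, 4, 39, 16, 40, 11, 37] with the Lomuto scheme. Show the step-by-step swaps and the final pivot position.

Lomuto partition with pivot = 37:

Initial array: [6, 19, 4, 4, 39, 16, 40, 11, 37]

arr[0]=6 <= 37: swap with position 0, array becomes [6, 19, 4, 4, 39, 16, 40, 11, 37]
arr[1]=19 <= 37: swap with position 1, array becomes [6, 19, 4, 4, 39, 16, 40, 11, 37]
arr[2]=4 <= 37: swap with position 2, array becomes [6, 19, 4, 4, 39, 16, 40, 11, 37]
arr[3]=4 <= 37: swap with position 3, array becomes [6, 19, 4, 4, 39, 16, 40, 11, 37]
arr[4]=39 > 37: no swap
arr[5]=16 <= 37: swap with position 4, array becomes [6, 19, 4, 4, 16, 39, 40, 11, 37]
arr[6]=40 > 37: no swap
arr[7]=11 <= 37: swap with position 5, array becomes [6, 19, 4, 4, 16, 11, 40, 39, 37]

Place pivot at position 6: [6, 19, 4, 4, 16, 11, 37, 39, 40]
Pivot position: 6

After partitioning with pivot 37, the array becomes [6, 19, 4, 4, 16, 11, 37, 39, 40]. The pivot is placed at index 6. All elements to the left of the pivot are <= 37, and all elements to the right are > 37.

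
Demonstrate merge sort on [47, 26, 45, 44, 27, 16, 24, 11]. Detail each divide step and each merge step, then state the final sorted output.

Merge sort trace:

Split: [47, 26, 45, 44, 27, 16, 24, 11] -> [47, 26, 45, 44] and [27, 16, 24, 11]
  Split: [47, 26, 45, 44] -> [47, 26] and [45, 44]
    Split: [47, 26] -> [47] and [26]
    Merge: [47] + [26] -> [26, 47]
    Split: [45, 44] -> [45] and [44]
    Merge: [45] + [44] -> [44, 45]
  Merge: [26, 47] + [44, 45] -> [26, 44, 45, 47]
  Split: [27, 16, 24, 11] -> [27, 16] and [24, 11]
    Split: [27, 16] -> [27] and [16]
    Merge: [27] + [16] -> [16, 27]
    Split: [24, 11] -> [24] and [11]
    Merge: [24] + [11] -> [11, 24]
  Merge: [16, 27] + [11, 24] -> [11, 16, 24, 27]
Merge: [26, 44, 45, 47] + [11, 16, 24, 27] -> [11, 16, 24, 26, 27, 44, 45, 47]

Final sorted array: [11, 16, 24, 26, 27, 44, 45, 47]

The merge sort proceeds by recursively splitting the array and merging sorted halves.
After all merges, the sorted array is [11, 16, 24, 26, 27, 44, 45, 47].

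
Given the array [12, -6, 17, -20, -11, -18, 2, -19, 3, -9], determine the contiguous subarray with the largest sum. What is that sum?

Using Kadane's algorithm on [12, -6, 17, -20, -11, -18, 2, -19, 3, -9]:

Scanning through the array:
Position 1 (value -6): max_ending_here = 6, max_so_far = 12
Position 2 (value 17): max_ending_here = 23, max_so_far = 23
Position 3 (value -20): max_ending_here = 3, max_so_far = 23
Position 4 (value -11): max_ending_here = -8, max_so_far = 23
Position 5 (value -18): max_ending_here = -18, max_so_far = 23
Position 6 (value 2): max_ending_here = 2, max_so_far = 23
Position 7 (value -19): max_ending_here = -17, max_so_far = 23
Position 8 (value 3): max_ending_here = 3, max_so_far = 23
Position 9 (value -9): max_ending_here = -6, max_so_far = 23

Maximum subarray: [12, -6, 17]
Maximum sum: 23

The maximum subarray is [12, -6, 17] with sum 23. This subarray runs from index 0 to index 2.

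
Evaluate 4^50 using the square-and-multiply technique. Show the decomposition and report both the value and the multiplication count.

Computing 4^50 by squaring (build up from 4^1; each line after the first costs one multiplication):

4^1 = 4
4^2 = (4^1)^2 = 4^2 = 16
4^3 = 4 * 4^2 = 4 * 16 = 64
4^6 = (4^3)^2 = 64^2 = 4096
4^12 = (4^6)^2 = 4096^2 = 16777216
4^24 = (4^12)^2 = 16777216^2 = 281474976710656
4^25 = 4 * 4^24 = 4 * 281474976710656 = 1125899906842624
4^50 = (4^25)^2 = 1125899906842624^2 = 1267650600228229401496703205376

Result: 1267650600228229401496703205376
Multiplications needed: 7 (7 lines after 4^1)

4^50 = 1267650600228229401496703205376. Using exponentiation by squaring, this requires 7 multiplications. The key idea: if the exponent is even, square the half-power; if odd, multiply by the base once.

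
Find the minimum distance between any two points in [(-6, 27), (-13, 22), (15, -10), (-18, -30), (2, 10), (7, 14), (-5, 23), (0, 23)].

Computing all pairwise distances among 8 points:

d((-6, 27), (-13, 22)) = 8.6023
d((-6, 27), (15, -10)) = 42.5441
d((-6, 27), (-18, -30)) = 58.2495
d((-6, 27), (2, 10)) = 18.7883
d((-6, 27), (7, 14)) = 18.3848
d((-6, 27), (-5, 23)) = 4.1231 <-- minimum
d((-6, 27), (0, 23)) = 7.2111
d((-13, 22), (15, -10)) = 42.5206
d((-13, 22), (-18, -30)) = 52.2398
d((-13, 22), (2, 10)) = 19.2094
d((-13, 22), (7, 14)) = 21.5407
d((-13, 22), (-5, 23)) = 8.0623
d((-13, 22), (0, 23)) = 13.0384
d((15, -10), (-18, -30)) = 38.5876
d((15, -10), (2, 10)) = 23.8537
d((15, -10), (7, 14)) = 25.2982
d((15, -10), (-5, 23)) = 38.5876
d((15, -10), (0, 23)) = 36.2491
d((-18, -30), (2, 10)) = 44.7214
d((-18, -30), (7, 14)) = 50.6063
d((-18, -30), (-5, 23)) = 54.5711
d((-18, -30), (0, 23)) = 55.9732
d((2, 10), (7, 14)) = 6.4031
d((2, 10), (-5, 23)) = 14.7648
d((2, 10), (0, 23)) = 13.1529
d((7, 14), (-5, 23)) = 15.0
d((7, 14), (0, 23)) = 11.4018
d((-5, 23), (0, 23)) = 5.0

Closest pair: (-6, 27) and (-5, 23) with distance 4.1231

The closest pair is (-6, 27) and (-5, 23) with Euclidean distance 4.1231. For 8 points, brute-force pairwise comparison is shown above. For large n, the divide-and-conquer algorithm (sort by x, recurse on halves, check the dividing strip) achieves O(n log n).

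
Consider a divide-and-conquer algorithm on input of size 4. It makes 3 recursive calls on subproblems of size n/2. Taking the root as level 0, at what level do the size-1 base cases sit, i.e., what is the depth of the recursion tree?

For divide and conquer with division factor 2:

Problem sizes at each level:
Level 0: 4
Level 1: 2
Level 2: 1

The root is level 0 and the size-1 base case is level 2 (the tree spans levels 0 through 2, i.e. 3 levels counting the root), so the depth is the number of divisions: log_2(4) = 2

The recursion tree depth is log_2(4) = 2. At each level, the problem size is divided by 2, so it takes 2 divisions to reduce to a base case of size 1. The algorithm makes 3 recursive calls at each level.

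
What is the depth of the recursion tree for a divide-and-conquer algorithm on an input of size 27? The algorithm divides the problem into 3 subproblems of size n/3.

For divide and conquer with division factor 3:

Problem sizes at each level:
Level 0: 27
Level 1: 9
Level 2: 3
Level 3: 1

The root is level 0 and the size-1 base case is level 3 (the tree spans levels 0 through 3, i.e. 4 levels counting the root), so the depth is the number of divisions: log_3(27) = 3

The recursion tree depth is log_3(27) = 3. At each level, the problem size is divided by 3, so it takes 3 divisions to reduce to a base case of size 1. The algorithm makes 3 recursive calls at each level.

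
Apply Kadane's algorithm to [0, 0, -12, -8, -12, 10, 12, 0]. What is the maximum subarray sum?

Using Kadane's algorithm on [0, 0, -12, -8, -12, 10, 12, 0]:

Scanning through the array:
Position 1 (value 0): max_ending_here = 0, max_so_far = 0
Position 2 (value -12): max_ending_here = -12, max_so_far = 0
Position 3 (value -8): max_ending_here = -8, max_so_far = 0
Position 4 (value -12): max_ending_here = -12, max_so_far = 0
Position 5 (value 10): max_ending_here = 10, max_so_far = 10
Position 6 (value 12): max_ending_here = 22, max_so_far = 22
Position 7 (value 0): max_ending_here = 22, max_so_far = 22

Maximum subarray: [10, 12]
Maximum sum: 22

The maximum subarray is [10, 12] with sum 22. This subarray runs from index 5 to index 6.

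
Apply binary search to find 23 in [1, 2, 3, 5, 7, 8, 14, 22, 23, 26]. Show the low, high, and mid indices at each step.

Binary search for 23 in [1, 2, 3, 5, 7, 8, 14, 22, 23, 26]:

lo=0, hi=9, mid=4, arr[mid]=7 -> 7 < 23, search right half
lo=5, hi=9, mid=7, arr[mid]=22 -> 22 < 23, search right half
lo=8, hi=9, mid=8, arr[mid]=23 -> Found target at index 8!

Binary search finds 23 at index 8 after 3 comparisons. The search repeatedly halves the search space by comparing with the middle element.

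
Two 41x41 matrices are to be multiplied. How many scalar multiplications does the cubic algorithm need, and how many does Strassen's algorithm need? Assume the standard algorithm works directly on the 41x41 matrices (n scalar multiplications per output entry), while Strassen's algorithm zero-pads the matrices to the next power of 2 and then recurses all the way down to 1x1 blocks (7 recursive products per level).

Matrix multiplication for 41x41 matrices:

Strassen's algorithm requires power-of-2 dimensions. Pad 41x41 to 64x64 (next power of 2).

Standard algorithm: 41^3 = 68921 multiplications
Strassen's algorithm: 7^(log2(64)) = 7^6 = 117649 multiplications
Difference: 68921 - 117649 = -48728 (Strassen uses MORE here due to padding overhead — for small or just-over-power-of-2 n, padding can outweigh the per-level savings)

Standard: 68921 multiplications (41^3). Strassen: 117649 multiplications (7^6, after padding to 64x64). Strassen reduces 8 recursive multiplications to 7 at each level.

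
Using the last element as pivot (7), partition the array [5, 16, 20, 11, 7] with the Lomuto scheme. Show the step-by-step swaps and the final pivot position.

Lomuto partition with pivot = 7:

Initial array: [5, 16, 20, 11, 7]

arr[0]=5 <= 7: swap with position 0, array becomes [5, 16, 20, 11, 7]
arr[1]=16 > 7: no swap
arr[2]=20 > 7: no swap
arr[3]=11 > 7: no swap

Place pivot at position 1: [5, 7, 20, 11, 16]
Pivot position: 1

After partitioning with pivot 7, the array becomes [5, 7, 20, 11, 16]. The pivot is placed at index 1. All elements to the left of the pivot are <= 7, and all elements to the right are > 7.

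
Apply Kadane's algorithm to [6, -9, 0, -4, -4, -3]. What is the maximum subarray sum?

Using Kadane's algorithm on [6, -9, 0, -4, -4, -3]:

Scanning through the array:
Position 1 (value -9): max_ending_here = -3, max_so_far = 6
Position 2 (value 0): max_ending_here = 0, max_so_far = 6
Position 3 (value -4): max_ending_here = -4, max_so_far = 6
Position 4 (value -4): max_ending_here = -4, max_so_far = 6
Position 5 (value -3): max_ending_here = -3, max_so_far = 6

Maximum subarray: [6]
Maximum sum: 6

The maximum subarray is [6] with sum 6. This subarray runs from index 0 to index 0.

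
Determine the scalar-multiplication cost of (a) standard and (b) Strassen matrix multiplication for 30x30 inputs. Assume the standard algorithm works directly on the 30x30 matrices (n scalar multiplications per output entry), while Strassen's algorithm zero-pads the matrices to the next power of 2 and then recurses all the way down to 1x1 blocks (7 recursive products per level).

Matrix multiplication for 30x30 matrices:

Strassen's algorithm requires power-of-2 dimensions. Pad 30x30 to 32x32 (next power of 2).

Standard algorithm: 30^3 = 27000 multiplications
Strassen's algorithm: 7^(log2(32)) = 7^5 = 16807 multiplications
Savings: 27000 - 16807 = 10193 multiplications

Standard: 27000 multiplications (30^3). Strassen: 16807 multiplications (7^5, after padding to 32x32). Strassen reduces 8 recursive multiplications to 7 at each level.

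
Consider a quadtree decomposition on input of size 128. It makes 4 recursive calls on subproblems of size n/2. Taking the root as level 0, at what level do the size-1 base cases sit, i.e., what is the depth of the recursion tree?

For divide and conquer with division factor 2:

Problem sizes at each level:
Level 0: 128
Level 1: 64
Level 2: 32
Level 3: 16
Level 4: 8
Level 5: 4
Level 6: 2
Level 7: 1

The root is level 0 and the size-1 base case is level 7 (the tree spans levels 0 through 7, i.e. 8 levels counting the root), so the depth is the number of divisions: log_2(128) = 7

The recursion tree depth is log_2(128) = 7. At each level, the problem size is divided by 2, so it takes 7 divisions to reduce to a base case of size 1. The algorithm makes 4 recursive calls at each level.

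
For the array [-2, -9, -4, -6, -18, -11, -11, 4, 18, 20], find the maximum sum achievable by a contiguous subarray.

Using Kadane's algorithm on [-2, -9, -4, -6, -18, -11, -11, 4, 18, 20]:

Scanning through the array:
Position 1 (value -9): max_ending_here = -9, max_so_far = -2
Position 2 (value -4): max_ending_here = -4, max_so_far = -2
Position 3 (value -6): max_ending_here = -6, max_so_far = -2
Position 4 (value -18): max_ending_here = -18, max_so_far = -2
Position 5 (value -11): max_ending_here = -11, max_so_far = -2
Position 6 (value -11): max_ending_here = -11, max_so_far = -2
Position 7 (value 4): max_ending_here = 4, max_so_far = 4
Position 8 (value 18): max_ending_here = 22, max_so_far = 22
Position 9 (value 20): max_ending_here = 42, max_so_far = 42

Maximum subarray: [4, 18, 20]
Maximum sum: 42

The maximum subarray is [4, 18, 20] with sum 42. This subarray runs from index 7 to index 9.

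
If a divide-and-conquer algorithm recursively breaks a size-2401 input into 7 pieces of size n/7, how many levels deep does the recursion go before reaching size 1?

For divide and conquer with division factor 7:

Problem sizes at each level:
Level 0: 2401
Level 1: 343
Level 2: 49
Level 3: 7
Level 4: 1

The root is level 0 and the size-1 base case is level 4 (the tree spans levels 0 through 4, i.e. 5 levels counting the root), so the depth is the number of divisions: log_7(2401) = 4

The recursion tree depth is log_7(2401) = 4. At each level, the problem size is divided by 7, so it takes 4 divisions to reduce to a base case of size 1. The algorithm makes 7 recursive calls at each level.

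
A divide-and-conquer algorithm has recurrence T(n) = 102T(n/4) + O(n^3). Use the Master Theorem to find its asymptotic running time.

Master Theorem for T(n) = 102T(n/4) + O(n^3):

a = 102, b = 4, c = 3
log_b(a) = log_4(102) = 3.3362

Case 1: c = 3 < log_4(102) = 3.3362
T(n) = O(n^(log_4 102))

For T(n) = 102T(n/4) + O(n^3): log_4(102) = 3.3362. This is Case 1 of the Master Theorem (c < log_b(a), work dominated by leaves), giving O(n^(log_4 102)).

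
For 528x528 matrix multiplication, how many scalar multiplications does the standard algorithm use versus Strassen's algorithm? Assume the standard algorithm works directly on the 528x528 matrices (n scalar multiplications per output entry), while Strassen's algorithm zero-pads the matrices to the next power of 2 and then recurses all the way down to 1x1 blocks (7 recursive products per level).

Matrix multiplication for 528x528 matrices:

Strassen's algorithm requires power-of-2 dimensions. Pad 528x528 to 1024x1024 (next power of 2).

Standard algorithm: 528^3 = 147197952 multiplications
Strassen's algorithm: 7^(log2(1024)) = 7^10 = 282475249 multiplications
Difference: 147197952 - 282475249 = -135277297 (Strassen uses MORE here due to padding overhead — for small or just-over-power-of-2 n, padding can outweigh the per-level savings)

Standard: 147197952 multiplications (528^3). Strassen: 282475249 multiplications (7^10, after padding to 1024x1024). Strassen reduces 8 recursive multiplications to 7 at each level.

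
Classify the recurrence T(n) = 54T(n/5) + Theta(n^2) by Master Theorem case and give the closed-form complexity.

Master Theorem for T(n) = 54T(n/5) + O(n^2):

a = 54, b = 5, c = 2
log_b(a) = log_5(54) = 2.4785

Case 1: c = 2 < log_5(54) = 2.4785
T(n) = O(n^(log_5 54))

For T(n) = 54T(n/5) + O(n^2): log_5(54) = 2.4785. This is Case 1 of the Master Theorem (c < log_b(a), work dominated by leaves), giving O(n^(log_5 54)).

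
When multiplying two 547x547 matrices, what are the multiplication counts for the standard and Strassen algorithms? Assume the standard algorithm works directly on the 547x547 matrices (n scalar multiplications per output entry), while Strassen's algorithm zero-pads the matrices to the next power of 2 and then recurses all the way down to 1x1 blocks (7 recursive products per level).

Matrix multiplication for 547x547 matrices:

Strassen's algorithm requires power-of-2 dimensions. Pad 547x547 to 1024x1024 (next power of 2).

Standard algorithm: 547^3 = 163667323 multiplications
Strassen's algorithm: 7^(log2(1024)) = 7^10 = 282475249 multiplications
Difference: 163667323 - 282475249 = -118807926 (Strassen uses MORE here due to padding overhead — for small or just-over-power-of-2 n, padding can outweigh the per-level savings)

Standard: 163667323 multiplications (547^3). Strassen: 282475249 multiplications (7^10, after padding to 1024x1024). Strassen reduces 8 recursive multiplications to 7 at each level.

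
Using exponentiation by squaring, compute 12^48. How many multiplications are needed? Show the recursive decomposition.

Computing 12^48 by squaring (build up from 12^1; each line after the first costs one multiplication):

12^1 = 12
12^2 = (12^1)^2 = 12^2 = 144
12^3 = 12 * 12^2 = 12 * 144 = 1728
12^6 = (12^3)^2 = 1728^2 = 2985984
12^12 = (12^6)^2 = 2985984^2 = 8916100448256
12^24 = (12^12)^2 = 8916100448256^2 = 79496847203390844133441536
12^48 = (12^24)^2 = 79496847203390844133441536^2 = 6319748715279270675921934218987893281199411530039296

Result: 6319748715279270675921934218987893281199411530039296
Multiplications needed: 6 (6 lines after 12^1)

12^48 = 6319748715279270675921934218987893281199411530039296. Using exponentiation by squaring, this requires 6 multiplications. The key idea: if the exponent is even, square the half-power; if odd, multiply by the base once.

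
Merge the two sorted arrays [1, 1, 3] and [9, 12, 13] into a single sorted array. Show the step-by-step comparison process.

Merging process:

Compare 1 vs 9: take 1 from left. Merged: [1]
Compare 1 vs 9: take 1 from left. Merged: [1, 1]
Compare 3 vs 9: take 3 from left. Merged: [1, 1, 3]
Append remaining from right: [9, 12, 13]. Merged: [1, 1, 3, 9, 12, 13]

Final merged array: [1, 1, 3, 9, 12, 13]
Total comparisons: 3

The merged array is [1, 1, 3, 9, 12, 13], requiring 3 comparisons. The merge step runs in O(n) time where n is the total number of elements.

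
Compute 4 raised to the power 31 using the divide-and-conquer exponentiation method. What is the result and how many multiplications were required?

Computing 4^31 by squaring (build up from 4^1; each line after the first costs one multiplication):

4^1 = 4
4^2 = (4^1)^2 = 4^2 = 16
4^3 = 4 * 4^2 = 4 * 16 = 64
4^6 = (4^3)^2 = 64^2 = 4096
4^7 = 4 * 4^6 = 4 * 4096 = 16384
4^14 = (4^7)^2 = 16384^2 = 268435456
4^15 = 4 * 4^14 = 4 * 268435456 = 1073741824
4^30 = (4^15)^2 = 1073741824^2 = 1152921504606846976
4^31 = 4 * 4^30 = 4 * 1152921504606846976 = 4611686018427387904

Result: 4611686018427387904
Multiplications needed: 8 (8 lines after 4^1)

4^31 = 4611686018427387904. Using exponentiation by squaring, this requires 8 multiplications. The key idea: if the exponent is even, square the half-power; if odd, multiply by the base once.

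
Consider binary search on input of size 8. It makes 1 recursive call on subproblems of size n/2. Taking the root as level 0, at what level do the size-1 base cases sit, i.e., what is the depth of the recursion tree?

For divide and conquer with division factor 2:

Problem sizes at each level:
Level 0: 8
Level 1: 4
Level 2: 2
Level 3: 1

The root is level 0 and the size-1 base case is level 3 (the tree spans levels 0 through 3, i.e. 4 levels counting the root), so the depth is the number of divisions: log_2(8) = 3

The recursion tree depth is log_2(8) = 3. At each level, the problem size is divided by 2, so it takes 3 divisions to reduce to a base case of size 1. The algorithm makes 1 recursive call at each level.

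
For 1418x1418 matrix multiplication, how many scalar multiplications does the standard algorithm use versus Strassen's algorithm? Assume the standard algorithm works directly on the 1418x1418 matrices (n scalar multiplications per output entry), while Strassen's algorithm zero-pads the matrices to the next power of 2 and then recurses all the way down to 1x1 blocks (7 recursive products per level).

Matrix multiplication for 1418x1418 matrices:

Strassen's algorithm requires power-of-2 dimensions. Pad 1418x1418 to 2048x2048 (next power of 2).

Standard algorithm: 1418^3 = 2851206632 multiplications
Strassen's algorithm: 7^(log2(2048)) = 7^11 = 1977326743 multiplications
Savings: 2851206632 - 1977326743 = 873879889 multiplications

Standard: 2851206632 multiplications (1418^3). Strassen: 1977326743 multiplications (7^11, after padding to 2048x2048). Strassen reduces 8 recursive multiplications to 7 at each level.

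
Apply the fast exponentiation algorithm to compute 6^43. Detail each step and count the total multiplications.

Computing 6^43 by squaring (build up from 6^1; each line after the first costs one multiplication):

6^1 = 6
6^2 = (6^1)^2 = 6^2 = 36
6^4 = (6^2)^2 = 36^2 = 1296
6^5 = 6 * 6^4 = 6 * 1296 = 7776
6^10 = (6^5)^2 = 7776^2 = 60466176
6^20 = (6^10)^2 = 60466176^2 = 3656158440062976
6^21 = 6 * 6^20 = 6 * 3656158440062976 = 21936950640377856
6^42 = (6^21)^2 = 21936950640377856^2 = 481229803398374426442198455156736
6^43 = 6 * 6^42 = 6 * 481229803398374426442198455156736 = 2887378820390246558653190730940416

Result: 2887378820390246558653190730940416
Multiplications needed: 8 (8 lines after 6^1)

6^43 = 2887378820390246558653190730940416. Using exponentiation by squaring, this requires 8 multiplications. The key idea: if the exponent is even, square the half-power; if odd, multiply by the base once.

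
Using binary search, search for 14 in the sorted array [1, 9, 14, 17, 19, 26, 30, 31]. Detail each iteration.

Binary search for 14 in [1, 9, 14, 17, 19, 26, 30, 31]:

lo=0, hi=7, mid=3, arr[mid]=17 -> 17 > 14, search left half
lo=0, hi=2, mid=1, arr[mid]=9 -> 9 < 14, search right half
lo=2, hi=2, mid=2, arr[mid]=14 -> Found target at index 2!

Binary search finds 14 at index 2 after 3 comparisons. The search repeatedly halves the search space by comparing with the middle element.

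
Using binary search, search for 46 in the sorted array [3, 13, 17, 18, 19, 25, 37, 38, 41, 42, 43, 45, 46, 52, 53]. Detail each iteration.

Binary search for 46 in [3, 13, 17, 18, 19, 25, 37, 38, 41, 42, 43, 45, 46, 52, 53]:

lo=0, hi=14, mid=7, arr[mid]=38 -> 38 < 46, search right half
lo=8, hi=14, mid=11, arr[mid]=45 -> 45 < 46, search right half
lo=12, hi=14, mid=13, arr[mid]=52 -> 52 > 46, search left half
lo=12, hi=12, mid=12, arr[mid]=46 -> Found target at index 12!

Binary search finds 46 at index 12 after 4 comparisons. The search repeatedly halves the search space by comparing with the middle element.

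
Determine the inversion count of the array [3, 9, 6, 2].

Finding inversions in [3, 9, 6, 2]:

(0, 3): arr[0]=3 > arr[3]=2
(1, 2): arr[1]=9 > arr[2]=6
(1, 3): arr[1]=9 > arr[3]=2
(2, 3): arr[2]=6 > arr[3]=2

Total inversions: 4

The array has 4 inversion(s): (0,3), (1,2), (1,3), (2,3). Each pair (i,j) satisfies i < j and arr[i] > arr[j].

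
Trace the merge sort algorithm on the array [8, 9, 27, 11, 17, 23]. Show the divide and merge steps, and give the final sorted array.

Merge sort trace:

Split: [8, 9, 27, 11, 17, 23] -> [8, 9, 27] and [11, 17, 23]
  Split: [8, 9, 27] -> [8] and [9, 27]
    Split: [9, 27] -> [9] and [27]
    Merge: [9] + [27] -> [9, 27]
  Merge: [8] + [9, 27] -> [8, 9, 27]
  Split: [11, 17, 23] -> [11] and [17, 23]
    Split: [17, 23] -> [17] and [23]
    Merge: [17] + [23] -> [17, 23]
  Merge: [11] + [17, 23] -> [11, 17, 23]
Merge: [8, 9, 27] + [11, 17, 23] -> [8, 9, 11, 17, 23, 27]

Final sorted array: [8, 9, 11, 17, 23, 27]

The merge sort proceeds by recursively splitting the array and merging sorted halves.
After all merges, the sorted array is [8, 9, 11, 17, 23, 27].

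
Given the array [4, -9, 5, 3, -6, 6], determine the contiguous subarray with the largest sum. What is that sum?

Using Kadane's algorithm on [4, -9, 5, 3, -6, 6]:

Scanning through the array:
Position 1 (value -9): max_ending_here = -5, max_so_far = 4
Position 2 (value 5): max_ending_here = 5, max_so_far = 5
Position 3 (value 3): max_ending_here = 8, max_so_far = 8
Position 4 (value -6): max_ending_here = 2, max_so_far = 8
Position 5 (value 6): max_ending_here = 8, max_so_far = 8

Maximum subarray: [5, 3]
Maximum sum: 8

The maximum subarray is [5, 3] with sum 8. This subarray runs from index 2 to index 3.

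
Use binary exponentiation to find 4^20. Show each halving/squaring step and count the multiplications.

Computing 4^20 by squaring (build up from 4^1; each line after the first costs one multiplication):

4^1 = 4
4^2 = (4^1)^2 = 4^2 = 16
4^4 = (4^2)^2 = 16^2 = 256
4^5 = 4 * 4^4 = 4 * 256 = 1024
4^10 = (4^5)^2 = 1024^2 = 1048576
4^20 = (4^10)^2 = 1048576^2 = 1099511627776

Result: 1099511627776
Multiplications needed: 5 (5 lines after 4^1)

4^20 = 1099511627776. Using exponentiation by squaring, this requires 5 multiplications. The key idea: if the exponent is even, square the half-power; if odd, multiply by the base once.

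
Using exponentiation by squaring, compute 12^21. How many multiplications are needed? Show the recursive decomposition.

Computing 12^21 by squaring (build up from 12^1; each line after the first costs one multiplication):

12^1 = 12
12^2 = (12^1)^2 = 12^2 = 144
12^4 = (12^2)^2 = 144^2 = 20736
12^5 = 12 * 12^4 = 12 * 20736 = 248832
12^10 = (12^5)^2 = 248832^2 = 61917364224
12^20 = (12^10)^2 = 61917364224^2 = 3833759992447475122176
12^21 = 12 * 12^20 = 12 * 3833759992447475122176 = 46005119909369701466112

Result: 46005119909369701466112
Multiplications needed: 6 (6 lines after 12^1)

12^21 = 46005119909369701466112. Using exponentiation by squaring, this requires 6 multiplications. The key idea: if the exponent is even, square the half-power; if odd, multiply by the base once.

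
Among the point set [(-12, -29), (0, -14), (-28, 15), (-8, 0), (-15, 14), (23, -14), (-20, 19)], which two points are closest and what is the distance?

Computing all pairwise distances among 7 points:

d((-12, -29), (0, -14)) = 19.2094
d((-12, -29), (-28, 15)) = 46.8188
d((-12, -29), (-8, 0)) = 29.2746
d((-12, -29), (-15, 14)) = 43.1045
d((-12, -29), (23, -14)) = 38.0789
d((-12, -29), (-20, 19)) = 48.6621
d((0, -14), (-28, 15)) = 40.3113
d((0, -14), (-8, 0)) = 16.1245
d((0, -14), (-15, 14)) = 31.7648
d((0, -14), (23, -14)) = 23.0
d((0, -14), (-20, 19)) = 38.5876
d((-28, 15), (-8, 0)) = 25.0
d((-28, 15), (-15, 14)) = 13.0384
d((-28, 15), (23, -14)) = 58.6686
d((-28, 15), (-20, 19)) = 8.9443
d((-8, 0), (-15, 14)) = 15.6525
d((-8, 0), (23, -14)) = 34.0147
d((-8, 0), (-20, 19)) = 22.4722
d((-15, 14), (23, -14)) = 47.2017
d((-15, 14), (-20, 19)) = 7.0711 <-- minimum
d((23, -14), (-20, 19)) = 54.2033

Closest pair: (-15, 14) and (-20, 19) with distance 7.0711

The closest pair is (-15, 14) and (-20, 19) with Euclidean distance 7.0711. For 7 points, brute-force pairwise comparison is shown above. For large n, the divide-and-conquer algorithm (sort by x, recurse on halves, check the dividing strip) achieves O(n log n).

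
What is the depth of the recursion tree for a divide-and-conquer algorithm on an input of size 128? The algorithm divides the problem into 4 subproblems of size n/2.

For divide and conquer with division factor 2:

Problem sizes at each level:
Level 0: 128
Level 1: 64
Level 2: 32
Level 3: 16
Level 4: 8
Level 5: 4
Level 6: 2
Level 7: 1

The root is level 0 and the size-1 base case is level 7 (the tree spans levels 0 through 7, i.e. 8 levels counting the root), so the depth is the number of divisions: log_2(128) = 7

The recursion tree depth is log_2(128) = 7. At each level, the problem size is divided by 2, so it takes 7 divisions to reduce to a base case of size 1. The algorithm makes 4 recursive calls at each level.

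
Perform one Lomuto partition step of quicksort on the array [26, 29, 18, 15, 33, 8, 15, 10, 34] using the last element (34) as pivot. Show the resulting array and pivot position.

Lomuto partition with pivot = 34:

Initial array: [26, 29, 18, 15, 33, 8, 15, 10, 34]

arr[0]=26 <= 34: swap with position 0, array becomes [26, 29, 18, 15, 33, 8, 15, 10, 34]
arr[1]=29 <= 34: swap with position 1, array becomes [26, 29, 18, 15, 33, 8, 15, 10, 34]
arr[2]=18 <= 34: swap with position 2, array becomes [26, 29, 18, 15, 33, 8, 15, 10, 34]
arr[3]=15 <= 34: swap with position 3, array becomes [26, 29, 18, 15, 33, 8, 15, 10, 34]
arr[4]=33 <= 34: swap with position 4, array becomes [26, 29, 18, 15, 33, 8, 15, 10, 34]
arr[5]=8 <= 34: swap with position 5, array becomes [26, 29, 18, 15, 33, 8, 15, 10, 34]
arr[6]=15 <= 34: swap with position 6, array becomes [26, 29, 18, 15, 33, 8, 15, 10, 34]
arr[7]=10 <= 34: swap with position 7, array becomes [26, 29, 18, 15, 33, 8, 15, 10, 34]

Place pivot at position 8: [26, 29, 18, 15, 33, 8, 15, 10, 34]
Pivot position: 8

After partitioning with pivot 34, the array becomes [26, 29, 18, 15, 33, 8, 15, 10, 34]. The pivot is placed at index 8. All elements to the left of the pivot are <= 34, and all elements to the right are > 34.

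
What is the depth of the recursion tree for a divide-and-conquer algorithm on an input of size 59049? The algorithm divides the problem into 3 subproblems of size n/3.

For divide and conquer with division factor 3:

Problem sizes at each level:
Level 0: 59049
Level 1: 19683
Level 2: 6561
Level 3: 2187
Level 4: 729
Level 5: 243
Level 6: 81
Level 7: 27
Level 8: 9
Level 9: 3
Level 10: 1

The root is level 0 and the size-1 base case is level 10 (the tree spans levels 0 through 10, i.e. 11 levels counting the root), so the depth is the number of divisions: log_3(59049) = 10

The recursion tree depth is log_3(59049) = 10. At each level, the problem size is divided by 3, so it takes 10 divisions to reduce to a base case of size 1. The algorithm makes 3 recursive calls at each level.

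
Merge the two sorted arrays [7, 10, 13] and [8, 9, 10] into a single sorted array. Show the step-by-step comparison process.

Merging process:

Compare 7 vs 8: take 7 from left. Merged: [7]
Compare 10 vs 8: take 8 from right. Merged: [7, 8]
Compare 10 vs 9: take 9 from right. Merged: [7, 8, 9]
Compare 10 vs 10: take 10 from left. Merged: [7, 8, 9, 10]
Compare 13 vs 10: take 10 from right. Merged: [7, 8, 9, 10, 10]
Append remaining from left: [13]. Merged: [7, 8, 9, 10, 10, 13]

Final merged array: [7, 8, 9, 10, 10, 13]
Total comparisons: 5

The merged array is [7, 8, 9, 10, 10, 13], requiring 5 comparisons. The merge step runs in O(n) time where n is the total number of elements.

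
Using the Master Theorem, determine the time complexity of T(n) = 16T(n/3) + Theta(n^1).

Master Theorem for T(n) = 16T(n/3) + O(n^1):

a = 16, b = 3, c = 1
log_b(a) = log_3(16) = 2.5237

Case 1: c = 1 < log_3(16) = 2.5237
T(n) = O(n^(log_3 16))

For T(n) = 16T(n/3) + O(n^1): log_3(16) = 2.5237. This is Case 1 of the Master Theorem (c < log_b(a), work dominated by leaves), giving O(n^(log_3 16)).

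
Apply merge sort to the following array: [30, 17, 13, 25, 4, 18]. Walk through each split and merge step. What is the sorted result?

Merge sort trace:

Split: [30, 17, 13, 25, 4, 18] -> [30, 17, 13] and [25, 4, 18]
  Split: [30, 17, 13] -> [30] and [17, 13]
    Split: [17, 13] -> [17] and [13]
    Merge: [17] + [13] -> [13, 17]
  Merge: [30] + [13, 17] -> [13, 17, 30]
  Split: [25, 4, 18] -> [25] and [4, 18]
    Split: [4, 18] -> [4] and [18]
    Merge: [4] + [18] -> [4, 18]
  Merge: [25] + [4, 18] -> [4, 18, 25]
Merge: [13, 17, 30] + [4, 18, 25] -> [4, 13, 17, 18, 25, 30]

Final sorted array: [4, 13, 17, 18, 25, 30]

The merge sort proceeds by recursively splitting the array and merging sorted halves.
After all merges, the sorted array is [4, 13, 17, 18, 25, 30].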